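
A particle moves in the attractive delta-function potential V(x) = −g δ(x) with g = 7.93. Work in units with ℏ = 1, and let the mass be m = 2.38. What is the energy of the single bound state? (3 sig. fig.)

The bound state is ψ(x) = √κ e^{−κ|x|}. The derivative jump ψ'(0⁺) − ψ'(0⁻) = −(2mg/ℏ²)ψ(0) fixes κ = mg/ℏ² = 18.87.
Then E = −ℏ²κ²/(2m) = −mg²/(2ℏ²) = -74.83.

E = -74.8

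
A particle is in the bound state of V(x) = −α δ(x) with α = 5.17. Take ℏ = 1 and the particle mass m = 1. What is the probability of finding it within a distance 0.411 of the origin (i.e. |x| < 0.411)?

P = 0.986

The normalised bound state is ψ = √κ e^{−κ|x|} with κ = mα/ℏ² = 5.170.
P(|x| < d) = ∫_{−d}^{d} κ e^{−2κ|x|} dx = 1 − e^{−2κd} = 1 − e^{−4.250} = 0.9857.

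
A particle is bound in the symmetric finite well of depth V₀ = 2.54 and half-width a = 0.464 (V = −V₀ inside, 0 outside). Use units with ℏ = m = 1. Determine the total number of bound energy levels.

The dimensionless depth is z₀ = a√(2mV₀)/ℏ = 0.464 × √(5.080) = 1.046.
A new bound state (alternating even/odd) appears each time z₀ passes a multiple of π/2, so N = ⌊2z₀/π⌋ + 1 = ⌊0.6658⌋ + 1 = 1.

N = 1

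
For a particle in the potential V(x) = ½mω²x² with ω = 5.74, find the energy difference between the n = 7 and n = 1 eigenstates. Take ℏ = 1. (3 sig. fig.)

E_n = ℏω(n + ½), so ΔE = (7 − 1) ℏω = 6 × 5.74 = 34.44.

ΔE = 34.4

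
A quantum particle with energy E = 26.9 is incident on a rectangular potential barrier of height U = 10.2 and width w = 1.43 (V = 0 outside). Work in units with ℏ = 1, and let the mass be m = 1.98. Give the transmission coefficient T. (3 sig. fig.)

T = 0.964

Above the barrier the interior wavenumber is k₂ = √(2m(E − U))/ℏ = 8.132, giving phase k₂w = 11.63.
Matching at both interfaces gives T⁻¹ = 1 + U² sin²(k₂w) / [4E(E − U)] = 1.038, hence T = 0.964.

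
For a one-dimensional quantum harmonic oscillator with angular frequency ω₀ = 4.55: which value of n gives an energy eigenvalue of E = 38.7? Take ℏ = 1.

n = 8

Invert E_n = (n + ½)ℏω₀: n = E/ℏω₀ − ½ = 8.005, so n = 8.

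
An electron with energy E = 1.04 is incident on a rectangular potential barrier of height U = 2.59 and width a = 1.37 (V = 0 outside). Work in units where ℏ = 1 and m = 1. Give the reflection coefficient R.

R = 0.970

Since E < U the interior solution is evanescent with decay constant κ = √(2m(U − E))/ℏ = 1.761.
κa = 2.412, sinh(κa) = 5.534.
Matching ψ, ψ′ at both faces gives T = [1 + U² sinh²(κa) / (4E(U − E))]⁻¹ = 1/32.86 = 0.0304.
R = 1 − T = 0.970.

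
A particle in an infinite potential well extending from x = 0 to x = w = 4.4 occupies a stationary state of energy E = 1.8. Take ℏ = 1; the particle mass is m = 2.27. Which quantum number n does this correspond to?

n = 4

For an infinite well E_n = n²π²ℏ²/(2mw²), so n = (w/πℏ)√(2mE).
n = (4.4/π) × √(2 × 2.27 × 1.8) = 4.004 → n = 4.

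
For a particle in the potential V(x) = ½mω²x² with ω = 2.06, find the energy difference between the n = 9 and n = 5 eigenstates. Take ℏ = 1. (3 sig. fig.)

ΔE = 8.24

E_n = ℏω(n + ½), so ΔE = (9 − 5) ℏω = 4 × 2.06 = 8.240.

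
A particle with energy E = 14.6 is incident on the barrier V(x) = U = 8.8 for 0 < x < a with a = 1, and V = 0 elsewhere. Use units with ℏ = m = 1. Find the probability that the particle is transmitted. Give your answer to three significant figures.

E > U: inside the barrier k₂ = √(2m(E − U))/ℏ = 3.406, k₂a = 3.406.
Matching at both interfaces gives T⁻¹ = 1 + U² sin²(k₂a) / [4E(E − U)] = 1.016, hence T = 0.985.

T = 0.985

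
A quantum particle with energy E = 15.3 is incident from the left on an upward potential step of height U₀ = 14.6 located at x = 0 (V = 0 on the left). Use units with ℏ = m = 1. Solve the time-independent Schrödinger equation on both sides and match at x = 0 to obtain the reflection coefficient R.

R = 0.419

The wavenumbers are k₁ = √(2mE)/ℏ = 5.532 on the left and k₂ = √(2m(E − U₀))/ℏ = 1.183 on the right.
Continuity of ψ and ψ′ at the step yields the reflection amplitude r = (k₁ − k₂)/(k₁ + k₂) = 0.6476; thus R = |r|² = 0.4194, T = 0.5806.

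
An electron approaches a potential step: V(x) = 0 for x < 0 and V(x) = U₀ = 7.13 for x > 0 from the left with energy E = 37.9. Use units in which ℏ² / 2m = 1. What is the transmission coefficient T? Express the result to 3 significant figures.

T = 0.997

The wavenumbers are k₁ = √(2mE)/ℏ = 6.156 on the left and k₂ = √(2m(E − U₀))/ℏ = 5.547 on the right.
Continuity of ψ and ψ′ at the step yields the reflection amplitude r = (k₁ − k₂)/(k₁ + k₂) = 0.05206; thus R = |r|² = 0.002710, T = 0.9973.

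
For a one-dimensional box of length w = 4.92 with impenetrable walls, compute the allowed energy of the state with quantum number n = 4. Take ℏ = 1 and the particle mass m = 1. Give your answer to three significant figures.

The infinite-well eigenfunctions ψ_n = √(2/w) sin(nπx/w) vanish at both walls, giving E_n = n²π²ℏ²/(2mw²).
E_4 = 4² × π² / (2 × 1 × 4.92²) = 3.262.

E = 3.26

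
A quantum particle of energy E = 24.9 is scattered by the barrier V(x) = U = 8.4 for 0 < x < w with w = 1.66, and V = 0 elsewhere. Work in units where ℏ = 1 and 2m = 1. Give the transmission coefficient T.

Above the barrier the interior wavenumber is k₂ = √(2m(E − U))/ℏ = 4.062, giving phase k₂w = 6.743.
Matching at both interfaces gives T⁻¹ = 1 + U² sin²(k₂w) / [4E(E − U)] = 1.008, hence T = 0.992.

T = 0.992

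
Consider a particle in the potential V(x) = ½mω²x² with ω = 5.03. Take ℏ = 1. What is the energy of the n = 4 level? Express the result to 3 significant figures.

Using E_n = (n + ½)ℏω: E_4 = 4.5 × 5.03 = 22.64.

E = 22.6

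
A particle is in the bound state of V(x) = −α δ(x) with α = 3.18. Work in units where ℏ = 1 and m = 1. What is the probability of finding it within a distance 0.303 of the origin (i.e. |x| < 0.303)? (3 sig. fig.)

P = 0.854

The normalised bound state is ψ = √κ e^{−κ|x|} with κ = mα/ℏ² = 3.180.
P(|x| < d) = ∫_{−d}^{d} κ e^{−2κ|x|} dx = 1 − e^{−2κd} = 1 − e^{−1.927} = 0.8544.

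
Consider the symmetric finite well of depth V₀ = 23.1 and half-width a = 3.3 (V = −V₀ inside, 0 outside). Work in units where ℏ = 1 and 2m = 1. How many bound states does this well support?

The dimensionless depth is z₀ = a√(2mV₀)/ℏ = 3.3 × √(23.10) = 15.86.
The even/odd transcendental equations gain one root per π/2 in z₀, giving N = 1 + ⌊2z₀/π⌋ = 1 + ⌊10.10⌋ = 11.

N = 11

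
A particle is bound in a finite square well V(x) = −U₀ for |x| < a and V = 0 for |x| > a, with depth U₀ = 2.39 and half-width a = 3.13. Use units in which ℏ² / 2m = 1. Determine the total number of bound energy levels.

N = 4

Define the well-strength parameter z₀ = (a/ℏ)√(2mU₀) = 3.13 × √(2·0.5·2.39) = 4.839.
A new bound state (alternating even/odd) appears each time z₀ passes a multiple of π/2, so N = ⌊2z₀/π⌋ + 1 = ⌊3.081⌋ + 1 = 4.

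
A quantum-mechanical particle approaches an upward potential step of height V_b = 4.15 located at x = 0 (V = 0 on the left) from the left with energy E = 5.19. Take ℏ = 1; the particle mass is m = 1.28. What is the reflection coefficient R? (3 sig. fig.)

R = 0.146

The wavenumbers are k₁ = √(2mE)/ℏ = 3.645 on the left and k₂ = √(2m(E − V_b))/ℏ = 1.632 on the right.
Continuity of ψ and ψ′ at the step yields the reflection amplitude r = (k₁ − k₂)/(k₁ + k₂) = 0.3816; thus R = |r|² = 0.1456, T = 0.8544.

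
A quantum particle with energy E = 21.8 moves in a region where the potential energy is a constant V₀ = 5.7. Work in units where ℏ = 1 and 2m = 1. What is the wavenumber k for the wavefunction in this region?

k = 4.01

With E > V₀ the solution is oscillatory, ψ ∝ e^{±ikx} with k = √(2m(E − V₀))/ℏ.
k = √(2 × 0.5 × 16.1) = 4.012.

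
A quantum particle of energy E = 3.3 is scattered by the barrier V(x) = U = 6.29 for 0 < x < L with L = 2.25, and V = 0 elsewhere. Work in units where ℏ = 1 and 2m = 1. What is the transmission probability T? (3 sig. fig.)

T = 0.00166

Since E < U the interior solution is evanescent with decay constant κ = √(2m(U − E))/ℏ = 1.729.
κL = 3.891, sinh(κL) = 24.46.
Matching ψ, ψ′ at both faces gives T = [1 + U² sinh²(κL) / (4E(U − E))]⁻¹ = 1/600.8 = 0.00166.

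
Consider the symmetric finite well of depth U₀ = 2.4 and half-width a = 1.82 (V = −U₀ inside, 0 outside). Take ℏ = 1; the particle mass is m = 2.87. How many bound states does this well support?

N = 5

The dimensionless depth is z₀ = a√(2mU₀)/ℏ = 1.82 × √(13.78) = 6.755.
The even/odd transcendental equations gain one root per π/2 in z₀, giving N = 1 + ⌊2z₀/π⌋ = 1 + ⌊4.300⌋ = 5.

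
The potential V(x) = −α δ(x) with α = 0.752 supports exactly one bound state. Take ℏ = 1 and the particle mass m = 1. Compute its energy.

The bound state is ψ(x) = √κ e^{−κ|x|}. The derivative jump ψ'(0⁺) − ψ'(0⁻) = −(2mα/ℏ²)ψ(0) fixes κ = mα/ℏ² = 0.7520.
Then E = −ℏ²κ²/(2m) = −mα²/(2ℏ²) = -0.2828.

E = -0.283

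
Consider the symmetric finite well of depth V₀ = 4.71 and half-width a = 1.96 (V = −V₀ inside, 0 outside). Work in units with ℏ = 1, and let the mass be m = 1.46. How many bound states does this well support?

Define the well-strength parameter z₀ = (a/ℏ)√(2mV₀) = 1.96 × √(2·1.46·4.71) = 7.269.
A new bound state (alternating even/odd) appears each time z₀ passes a multiple of π/2, so N = ⌊2z₀/π⌋ + 1 = ⌊4.627⌋ + 1 = 5.

N = 5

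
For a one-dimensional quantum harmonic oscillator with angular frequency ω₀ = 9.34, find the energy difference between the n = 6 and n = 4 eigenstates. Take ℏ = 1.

ΔE = 18.7

E_n = ℏω₀(n + ½), so ΔE = (6 − 4) ℏω₀ = 2 × 9.34 = 18.68.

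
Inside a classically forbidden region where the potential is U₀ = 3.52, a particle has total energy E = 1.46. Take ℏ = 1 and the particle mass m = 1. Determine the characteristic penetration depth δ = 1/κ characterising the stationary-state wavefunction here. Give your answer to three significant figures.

δ = 0.493

Since E < U₀ the TISE in this region is ψ'' = κ²ψ with κ = √(2m(U₀ − E))/ℏ.
κ = √(2 × 1 × 2.06) = 2.030. The penetration depth is δ = 1/κ = 0.493.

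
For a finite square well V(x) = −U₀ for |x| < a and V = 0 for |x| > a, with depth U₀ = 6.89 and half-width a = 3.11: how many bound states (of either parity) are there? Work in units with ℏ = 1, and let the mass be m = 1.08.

The dimensionless depth is z₀ = a√(2mU₀)/ℏ = 3.11 × √(14.88) = 12.00.
The even/odd transcendental equations gain one root per π/2 in z₀, giving N = 1 + ⌊2z₀/π⌋ = 1 + ⌊7.638⌋ = 8.

N = 8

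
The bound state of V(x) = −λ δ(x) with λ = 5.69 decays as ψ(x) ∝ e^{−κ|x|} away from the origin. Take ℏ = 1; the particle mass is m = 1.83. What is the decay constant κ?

Integrating the TISE across x = 0 gives the cusp condition ψ'(0⁺) − ψ'(0⁻) = −(2mλ/ℏ²)ψ(0).
With ψ ∝ e^{−κ|x|} this yields −2κ = −2mλ/ℏ², so κ = mλ/ℏ² = 10.41.

κ = 10.4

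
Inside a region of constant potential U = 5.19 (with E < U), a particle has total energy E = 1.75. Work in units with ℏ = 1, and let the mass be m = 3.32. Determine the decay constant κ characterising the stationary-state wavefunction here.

Since E < U the TISE in this region is ψ'' = κ²ψ with κ = √(2m(U − E))/ℏ.
κ = √(2 × 3.32 × 3.44) = 4.779.

κ = 4.78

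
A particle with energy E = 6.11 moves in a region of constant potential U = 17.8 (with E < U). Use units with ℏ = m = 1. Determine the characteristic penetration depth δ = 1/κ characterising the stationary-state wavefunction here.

δ = 0.207

Since E < U the TISE in this region is ψ'' = κ²ψ with κ = √(2m(U − E))/ℏ.
κ = √(2 × 1 × 11.69) = 4.835. The penetration depth is δ = 1/κ = 0.207.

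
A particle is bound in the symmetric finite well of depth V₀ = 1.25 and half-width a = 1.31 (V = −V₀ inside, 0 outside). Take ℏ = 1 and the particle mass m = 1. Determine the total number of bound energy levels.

Define the well-strength parameter z₀ = (a/ℏ)√(2mV₀) = 1.31 × √(2·1·1.25) = 2.071.
The even/odd transcendental equations gain one root per π/2 in z₀, giving N = 1 + ⌊2z₀/π⌋ = 1 + ⌊1.319⌋ = 2.

N = 2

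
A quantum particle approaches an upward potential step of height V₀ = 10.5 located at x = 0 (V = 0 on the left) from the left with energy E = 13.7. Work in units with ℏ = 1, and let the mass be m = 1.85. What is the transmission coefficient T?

T = 0.879

The wavenumbers are k₁ = √(2mE)/ℏ = 7.120 on the left and k₂ = √(2m(E − V₀))/ℏ = 3.441 on the right.
Matching ψ and ψ′ at x = 0 gives r = (k₁ − k₂)/(k₁ + k₂), so R = r² = 0.1213 and T = 1 − R = 0.8787.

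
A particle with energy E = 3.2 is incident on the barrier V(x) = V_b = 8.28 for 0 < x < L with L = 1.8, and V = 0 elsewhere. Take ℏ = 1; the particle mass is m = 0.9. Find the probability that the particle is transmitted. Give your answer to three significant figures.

T = 0.0000710

Since E < V_b the interior solution is evanescent with decay constant κ = √(2m(V_b − E))/ℏ = 3.024.
κL = 5.443, sinh(κL) = 115.6.
Matching ψ, ψ′ at both faces gives T = [1 + V_b² sinh²(κL) / (4E(V_b − E))]⁻¹ = 1/14080 = 0.0000710.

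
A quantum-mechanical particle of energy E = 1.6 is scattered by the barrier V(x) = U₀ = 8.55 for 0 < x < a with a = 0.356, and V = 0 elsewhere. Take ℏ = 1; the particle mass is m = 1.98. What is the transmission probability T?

E < U₀: inside the barrier ψ ∝ e^{±κx} with κ = √(2m(U₀ − E))/ℏ = 5.246.
κa = 1.868, sinh(κa) = 3.159.
Matching ψ, ψ′ at both faces gives T = [1 + U₀² sinh²(κa) / (4E(U₀ − E))]⁻¹ = 1/17.40 = 0.0575.

T = 0.0575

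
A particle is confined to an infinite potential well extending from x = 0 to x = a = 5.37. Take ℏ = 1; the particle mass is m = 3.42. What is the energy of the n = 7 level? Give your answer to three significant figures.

Requiring ψ(0) = ψ(a) = 0 quantises k = nπ/a, hence E_n = ℏ²k²/2m = n²π²ℏ²/(2ma²).
E_7 = 7² × π² / (2 × 3.42 × 5.37²) = 2.452.

E = 2.45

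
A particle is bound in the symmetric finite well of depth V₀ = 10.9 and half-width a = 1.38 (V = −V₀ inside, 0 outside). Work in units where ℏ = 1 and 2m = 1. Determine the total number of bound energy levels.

N = 3

Define the well-strength parameter z₀ = (a/ℏ)√(2mV₀) = 1.38 × √(2·0.5·10.9) = 4.556.
A new bound state (alternating even/odd) appears each time z₀ passes a multiple of π/2, so N = ⌊2z₀/π⌋ + 1 = ⌊2.900⌋ + 1 = 3.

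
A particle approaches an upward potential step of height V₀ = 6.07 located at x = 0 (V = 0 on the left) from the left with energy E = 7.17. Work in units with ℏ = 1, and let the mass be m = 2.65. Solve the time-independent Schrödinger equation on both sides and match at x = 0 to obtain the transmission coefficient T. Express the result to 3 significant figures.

On each side the TISE gives plane waves with k = √(2m(E − V))/ℏ: k₁ = √(2·2.65·7.17) = 6.164, k₂ = √(2·2.65·1.1) = 2.415.
Matching ψ and ψ′ at x = 0 gives r = (k₁ − k₂)/(k₁ + k₂), so R = r² = 0.1911 and T = 1 − R = 0.8089.

T = 0.809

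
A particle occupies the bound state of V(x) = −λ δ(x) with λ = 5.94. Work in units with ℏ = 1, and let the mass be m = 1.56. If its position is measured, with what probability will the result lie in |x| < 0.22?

P = 0.983

The normalised bound state is ψ = √κ e^{−κ|x|} with κ = mλ/ℏ² = 9.266.
P(|x| < d) = ∫_{−d}^{d} κ e^{−2κ|x|} dx = 1 − e^{−2κd} = 1 − e^{−4.077} = 0.9830.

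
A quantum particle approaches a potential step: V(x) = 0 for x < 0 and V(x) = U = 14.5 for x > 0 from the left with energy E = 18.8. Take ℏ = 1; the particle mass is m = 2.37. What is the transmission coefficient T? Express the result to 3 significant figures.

T = 0.875

On each side the TISE gives plane waves with k = √(2m(E − V))/ℏ: k₁ = √(2·2.37·18.8) = 9.440, k₂ = √(2·2.37·4.3) = 4.515.
Continuity of ψ and ψ′ at the step yields the reflection amplitude r = (k₁ − k₂)/(k₁ + k₂) = 0.3530; thus R = |r|² = 0.1246, T = 0.8754.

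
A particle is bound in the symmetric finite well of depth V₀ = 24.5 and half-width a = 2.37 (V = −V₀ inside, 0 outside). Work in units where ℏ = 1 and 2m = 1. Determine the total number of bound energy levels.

Define the well-strength parameter z₀ = (a/ℏ)√(2mV₀) = 2.37 × √(2·0.5·24.5) = 11.73.
A new bound state (alternating even/odd) appears each time z₀ passes a multiple of π/2, so N = ⌊2z₀/π⌋ + 1 = ⌊7.468⌋ + 1 = 8.

N = 8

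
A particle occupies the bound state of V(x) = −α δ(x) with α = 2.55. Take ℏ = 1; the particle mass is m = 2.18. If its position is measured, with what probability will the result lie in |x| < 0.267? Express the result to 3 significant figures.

The normalised bound state is ψ = √κ e^{−κ|x|} with κ = mα/ℏ² = 5.559.
P(|x| < d) = ∫_{−d}^{d} κ e^{−2κ|x|} dx = 1 − e^{−2κd} = 1 − e^{−2.969} = 0.9486.

P = 0.949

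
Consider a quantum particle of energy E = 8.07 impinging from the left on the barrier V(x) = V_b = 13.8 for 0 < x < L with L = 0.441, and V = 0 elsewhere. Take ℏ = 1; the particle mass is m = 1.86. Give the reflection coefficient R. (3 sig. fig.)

R = 0.936

Since E < V_b the interior solution is evanescent with decay constant κ = √(2m(V_b − E))/ℏ = 4.617.
κL = 2.036, sinh(κL) = 3.765.
The exact tunnelling result is T⁻¹ = 1 + V_b² sinh²(κL) / [4E(V_b − E)] = 15.59, so T = 0.0641.
R = 1 − T = 0.936.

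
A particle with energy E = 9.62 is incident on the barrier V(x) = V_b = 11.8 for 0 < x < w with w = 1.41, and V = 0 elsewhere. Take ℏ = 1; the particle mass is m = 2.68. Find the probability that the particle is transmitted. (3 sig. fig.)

E < V_b: inside the barrier ψ ∝ e^{±κx} with κ = √(2m(V_b − E))/ℏ = 3.418.
κw = 4.820, sinh(κw) = 61.97.
The exact tunnelling result is T⁻¹ = 1 + V_b² sinh²(κw) / [4E(V_b − E)] = 6375, so T = 0.000157.

T = 0.000157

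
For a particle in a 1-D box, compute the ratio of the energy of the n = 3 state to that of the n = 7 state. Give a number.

Since E_n ∝ n², the ratio is (3/7)² = 0.183673.

0.183673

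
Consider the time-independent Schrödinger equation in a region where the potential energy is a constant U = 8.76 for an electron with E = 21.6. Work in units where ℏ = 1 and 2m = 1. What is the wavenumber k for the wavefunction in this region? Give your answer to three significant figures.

With E > U the solution is oscillatory, ψ ∝ e^{±ikx} with k = √(2m(E − U))/ℏ.
k = √(2 × 0.5 × 12.84) = 3.583.

k = 3.58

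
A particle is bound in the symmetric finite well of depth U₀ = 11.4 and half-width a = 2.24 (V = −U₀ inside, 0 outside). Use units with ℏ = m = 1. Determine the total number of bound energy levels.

The dimensionless depth is z₀ = a√(2mU₀)/ℏ = 2.24 × √(22.80) = 10.70.
A new bound state (alternating even/odd) appears each time z₀ passes a multiple of π/2, so N = ⌊2z₀/π⌋ + 1 = ⌊6.809⌋ + 1 = 7.

N = 7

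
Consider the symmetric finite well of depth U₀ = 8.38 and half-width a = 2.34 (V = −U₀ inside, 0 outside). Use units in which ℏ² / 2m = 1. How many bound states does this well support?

The dimensionless depth is z₀ = a√(2mU₀)/ℏ = 2.34 × √(8.380) = 6.774.
A new bound state (alternating even/odd) appears each time z₀ passes a multiple of π/2, so N = ⌊2z₀/π⌋ + 1 = ⌊4.312⌋ + 1 = 5.

N = 5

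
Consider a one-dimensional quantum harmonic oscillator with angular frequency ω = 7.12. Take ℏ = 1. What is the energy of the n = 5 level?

E = 39.2

Using E_n = (n + ½)ℏω: E_5 = 5.5 × 7.12 = 39.16.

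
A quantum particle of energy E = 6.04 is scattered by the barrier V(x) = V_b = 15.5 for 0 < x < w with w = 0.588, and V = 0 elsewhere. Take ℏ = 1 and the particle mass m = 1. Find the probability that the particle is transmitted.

T = 0.0226

E < V_b: inside the barrier ψ ∝ e^{±κx} with κ = √(2m(V_b − E))/ℏ = 4.350.
κw = 2.558, sinh(κw) = 6.414.
The exact tunnelling result is T⁻¹ = 1 + V_b² sinh²(κw) / [4E(V_b − E)] = 44.24, so T = 0.0226.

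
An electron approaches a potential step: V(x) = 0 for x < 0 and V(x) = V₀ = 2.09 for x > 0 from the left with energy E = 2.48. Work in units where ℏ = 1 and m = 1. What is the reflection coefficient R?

R = 0.187

On each side the TISE gives plane waves with k = √(2m(E − V))/ℏ: k₁ = √(2·1·2.48) = 2.227, k₂ = √(2·1·0.39) = 0.8832.
Continuity of ψ and ψ′ at the step yields the reflection amplitude r = (k₁ − k₂)/(k₁ + k₂) = 0.4321; thus R = |r|² = 0.1867, T = 0.8133.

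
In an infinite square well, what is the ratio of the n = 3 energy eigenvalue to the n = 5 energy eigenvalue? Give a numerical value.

0.36

E_n = n²π²ℏ²/(2mL²) so the ratio is n₂²/n₁² = 9/25 = 0.36.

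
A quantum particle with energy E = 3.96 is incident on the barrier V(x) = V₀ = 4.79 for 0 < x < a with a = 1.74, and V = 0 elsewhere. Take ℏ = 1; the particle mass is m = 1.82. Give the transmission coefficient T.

E < V₀: inside the barrier ψ ∝ e^{±κx} with κ = √(2m(V₀ − E))/ℏ = 1.738.
κa = 3.024, sinh(κa) = 10.27.
Matching ψ, ψ′ at both faces gives T = [1 + V₀² sinh²(κa) / (4E(V₀ − E))]⁻¹ = 1/184.9 = 0.00541.

T = 0.00541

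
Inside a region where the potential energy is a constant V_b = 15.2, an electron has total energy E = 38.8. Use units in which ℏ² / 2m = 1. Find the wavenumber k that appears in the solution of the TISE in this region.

With E > V_b the solution is oscillatory, ψ ∝ e^{±ikx} with k = √(2m(E − V_b))/ℏ.
k = √(2 × 0.5 × 23.6) = 4.858.

k = 4.86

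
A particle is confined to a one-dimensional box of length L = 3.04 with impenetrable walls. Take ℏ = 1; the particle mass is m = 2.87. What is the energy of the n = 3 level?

Requiring ψ(0) = ψ(L) = 0 quantises k = nπ/L, hence E_n = ℏ²k²/2m = n²π²ℏ²/(2mL²).
E_3 = 3² × π² / (2 × 2.87 × 3.04²) = 1.674.

E = 1.67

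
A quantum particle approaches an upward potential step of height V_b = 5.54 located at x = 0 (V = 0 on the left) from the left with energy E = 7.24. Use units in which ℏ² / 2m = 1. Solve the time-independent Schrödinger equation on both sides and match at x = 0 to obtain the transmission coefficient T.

T = 0.879

On each side the TISE gives plane waves with k = √(2m(E − V))/ℏ: k₁ = √(2·½·7.24) = 2.691, k₂ = √(2·½·1.7) = 1.304.
Continuity of ψ and ψ′ at the step yields the reflection amplitude r = (k₁ − k₂)/(k₁ + k₂) = 0.3472; thus R = |r|² = 0.1205, T = 0.8795.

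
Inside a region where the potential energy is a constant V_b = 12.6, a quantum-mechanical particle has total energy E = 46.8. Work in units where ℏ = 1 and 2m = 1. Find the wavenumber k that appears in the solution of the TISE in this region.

With E > V_b the solution is oscillatory, ψ ∝ e^{±ikx} with k = √(2m(E − V_b))/ℏ.
k = √(2 × 0.5 × 34.2) = 5.848.

k = 5.85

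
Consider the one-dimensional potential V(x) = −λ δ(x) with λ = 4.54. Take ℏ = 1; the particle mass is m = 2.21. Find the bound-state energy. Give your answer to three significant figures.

For x ≠ 0 the bound state is ψ ∝ e^{−κ|x|}; integrating the TISE across the delta gives the cusp condition 2κ = 2mλ/ℏ², so κ = 10.03.
Then E = −ℏ²κ²/(2m) = −mλ²/(2ℏ²) = -22.78.

E = -22.8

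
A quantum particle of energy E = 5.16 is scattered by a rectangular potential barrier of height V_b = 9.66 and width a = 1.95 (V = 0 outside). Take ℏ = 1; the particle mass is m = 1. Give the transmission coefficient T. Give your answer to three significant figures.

T = 0.0000330

E < V_b: inside the barrier ψ ∝ e^{±κx} with κ = √(2m(V_b − E))/ℏ = 3.000.
κa = 5.850, sinh(κa) = 173.6.
The exact tunnelling result is T⁻¹ = 1 + V_b² sinh²(κa) / [4E(V_b − E)] = 30280, so T = 0.0000330.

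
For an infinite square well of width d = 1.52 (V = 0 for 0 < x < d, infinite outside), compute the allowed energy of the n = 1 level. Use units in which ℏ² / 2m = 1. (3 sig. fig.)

The infinite-well eigenfunctions ψ_n = √(2/d) sin(nπx/d) vanish at both walls, giving E_n = n²π²ℏ²/(2md²).
E_1 = 1² × π² / (2 × 0.5 × 1.52²) = 4.272.

E = 4.27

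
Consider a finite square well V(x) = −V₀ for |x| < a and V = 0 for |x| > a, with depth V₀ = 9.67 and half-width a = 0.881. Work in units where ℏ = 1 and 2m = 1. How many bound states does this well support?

N = 2

Define the well-strength parameter z₀ = (a/ℏ)√(2mV₀) = 0.881 × √(2·0.5·9.67) = 2.740.
The even/odd transcendental equations gain one root per π/2 in z₀, giving N = 1 + ⌊2z₀/π⌋ = 1 + ⌊1.744⌋ = 2.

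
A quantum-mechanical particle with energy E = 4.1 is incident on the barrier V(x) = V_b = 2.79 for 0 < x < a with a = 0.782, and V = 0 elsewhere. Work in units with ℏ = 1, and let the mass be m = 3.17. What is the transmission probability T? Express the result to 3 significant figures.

E > V_b: inside the barrier k₂ = √(2m(E − V_b))/ℏ = 2.882, k₂a = 2.254.
T = [1 + V_b² sin²(k₂a) / (4E(E − V_b))]⁻¹ = 1/1.218 = 0.821.

T = 0.821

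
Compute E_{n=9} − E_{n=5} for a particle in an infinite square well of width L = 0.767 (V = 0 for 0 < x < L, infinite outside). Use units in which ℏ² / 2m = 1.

ΔE = 940

E_n = n²π²ℏ²/(2mL²), so ΔE = (9² − 5²) π²ℏ²/(2mL²).
ΔE = 56 × π² / (2 × 0.5 × 0.767²) = 939.5.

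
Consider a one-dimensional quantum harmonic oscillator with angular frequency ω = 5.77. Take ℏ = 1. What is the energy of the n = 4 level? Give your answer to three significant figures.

E = 26.0

The oscillator eigenvalues are E_n = ℏω(n + ½), so E_4 = 5.77 × 4.5 = 25.97.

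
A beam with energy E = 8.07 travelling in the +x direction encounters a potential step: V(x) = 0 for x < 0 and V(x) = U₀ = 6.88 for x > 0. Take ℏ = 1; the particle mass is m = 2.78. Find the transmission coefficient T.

T = 0.802

On each side the TISE gives plane waves with k = √(2m(E − V))/ℏ: k₁ = √(2·2.78·8.07) = 6.698, k₂ = √(2·2.78·1.19) = 2.572.
Matching ψ and ψ′ at x = 0 gives r = (k₁ − k₂)/(k₁ + k₂), so R = r² = 0.1981 and T = 1 − R = 0.8019.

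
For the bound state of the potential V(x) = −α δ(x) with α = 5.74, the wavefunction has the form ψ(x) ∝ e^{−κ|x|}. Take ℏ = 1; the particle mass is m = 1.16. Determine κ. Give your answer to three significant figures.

κ = 6.66

Integrating the TISE across x = 0 gives the cusp condition ψ'(0⁺) − ψ'(0⁻) = −(2mα/ℏ²)ψ(0).
With ψ ∝ e^{−κ|x|} this yields −2κ = −2mα/ℏ², so κ = mα/ℏ² = 6.658.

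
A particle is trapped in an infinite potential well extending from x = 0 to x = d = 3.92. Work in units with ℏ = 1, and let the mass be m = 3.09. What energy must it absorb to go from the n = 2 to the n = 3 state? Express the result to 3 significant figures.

E_n = n²π²ℏ²/(2md²), so ΔE = (3² − 2²) π²ℏ²/(2md²).
ΔE = 5 × π² / (2 × 3.09 × 3.92²) = 0.5196.

ΔE = 0.520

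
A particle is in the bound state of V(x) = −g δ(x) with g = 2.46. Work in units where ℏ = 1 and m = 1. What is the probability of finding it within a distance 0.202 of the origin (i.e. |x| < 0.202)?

P = 0.630

The normalised bound state is ψ = √κ e^{−κ|x|} with κ = mg/ℏ² = 2.460.
P(|x| < d) = ∫_{−d}^{d} κ e^{−2κ|x|} dx = 1 − e^{−2κd} = 1 − e^{−0.9938} = 0.6298.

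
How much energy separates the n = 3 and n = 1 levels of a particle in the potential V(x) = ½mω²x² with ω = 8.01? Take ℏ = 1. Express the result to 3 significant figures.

E_n = ℏω(n + ½), so ΔE = (3 − 1) ℏω = 2 × 8.01 = 16.02.

ΔE = 16.0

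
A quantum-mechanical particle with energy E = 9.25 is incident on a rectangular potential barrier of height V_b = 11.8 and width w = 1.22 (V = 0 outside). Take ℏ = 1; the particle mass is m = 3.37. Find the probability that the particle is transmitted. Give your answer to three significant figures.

T = 0.000110

Since E < V_b the interior solution is evanescent with decay constant κ = √(2m(V_b − E))/ℏ = 4.146.
κw = 5.058, sinh(κw) = 78.62.
The exact tunnelling result is T⁻¹ = 1 + V_b² sinh²(κw) / [4E(V_b − E)] = 9122, so T = 0.000110.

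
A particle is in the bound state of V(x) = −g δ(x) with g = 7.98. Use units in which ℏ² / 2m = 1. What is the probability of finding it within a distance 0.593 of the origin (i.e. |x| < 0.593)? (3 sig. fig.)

The normalised bound state is ψ = √κ e^{−κ|x|} with κ = mg/ℏ² = 3.990.
P(|x| < d) = ∫_{−d}^{d} κ e^{−2κ|x|} dx = 1 − e^{−2κd} = 1 − e^{−4.732} = 0.9912.

P = 0.991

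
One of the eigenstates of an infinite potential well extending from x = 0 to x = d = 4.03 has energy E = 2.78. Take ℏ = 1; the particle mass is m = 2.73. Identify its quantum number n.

n = 5

For an infinite well E_n = n²π²ℏ²/(2md²), so n = (d/πℏ)√(2mE).
n = (4.03/π) × √(2 × 2.73 × 2.78) = 4.998 → n = 5.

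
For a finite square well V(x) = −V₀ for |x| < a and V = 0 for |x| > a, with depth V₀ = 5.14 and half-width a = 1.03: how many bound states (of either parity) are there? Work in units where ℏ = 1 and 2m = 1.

Define the well-strength parameter z₀ = (a/ℏ)√(2mV₀) = 1.03 × √(2·0.5·5.14) = 2.335.
The even/odd transcendental equations gain one root per π/2 in z₀, giving N = 1 + ⌊2z₀/π⌋ = 1 + ⌊1.487⌋ = 2.

N = 2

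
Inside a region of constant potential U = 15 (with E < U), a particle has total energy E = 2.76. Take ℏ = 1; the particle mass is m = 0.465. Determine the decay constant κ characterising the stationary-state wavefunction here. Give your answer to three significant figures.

Since E < U the TISE in this region is ψ'' = κ²ψ with κ = √(2m(U − E))/ℏ.
κ = √(2 × 0.465 × 12.24) = 3.374.

κ = 3.37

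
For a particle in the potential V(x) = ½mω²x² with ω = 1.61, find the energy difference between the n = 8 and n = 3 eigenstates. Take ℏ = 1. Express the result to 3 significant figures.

ΔE = 8.05

E_n = ℏω(n + ½), so ΔE = (8 − 3) ℏω = 5 × 1.61 = 8.050.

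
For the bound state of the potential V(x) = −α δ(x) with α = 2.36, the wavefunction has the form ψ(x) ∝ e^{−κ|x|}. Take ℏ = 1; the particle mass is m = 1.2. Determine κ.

κ = 2.83

Integrating the TISE across x = 0 gives the cusp condition ψ'(0⁺) − ψ'(0⁻) = −(2mα/ℏ²)ψ(0).
With ψ ∝ e^{−κ|x|} this yields −2κ = −2mα/ℏ², so κ = mα/ℏ² = 2.832.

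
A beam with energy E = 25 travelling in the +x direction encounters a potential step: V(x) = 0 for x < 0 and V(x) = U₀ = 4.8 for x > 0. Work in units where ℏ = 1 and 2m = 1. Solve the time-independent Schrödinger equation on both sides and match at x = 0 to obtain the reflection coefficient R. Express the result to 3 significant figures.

On each side the TISE gives plane waves with k = √(2m(E − V))/ℏ: k₁ = √(2·½·25) = 5.000, k₂ = √(2·½·20.2) = 4.494.
Matching ψ and ψ′ at x = 0 gives r = (k₁ − k₂)/(k₁ + k₂), so R = r² = 0.002835 and T = 1 − R = 0.9972.

R = 0.00284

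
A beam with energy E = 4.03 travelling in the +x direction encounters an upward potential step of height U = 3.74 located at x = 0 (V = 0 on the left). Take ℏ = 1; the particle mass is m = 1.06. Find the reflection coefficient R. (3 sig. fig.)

R = 0.333

The wavenumbers are k₁ = √(2mE)/ℏ = 2.923 on the left and k₂ = √(2m(E − U))/ℏ = 0.7841 on the right.
Matching ψ and ψ′ at x = 0 gives r = (k₁ − k₂)/(k₁ + k₂), so R = r² = 0.3329 and T = 1 − R = 0.6671.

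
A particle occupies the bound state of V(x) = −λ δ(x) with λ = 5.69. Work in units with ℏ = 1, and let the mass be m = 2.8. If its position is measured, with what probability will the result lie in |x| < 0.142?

The normalised bound state is ψ = √κ e^{−κ|x|} with κ = mλ/ℏ² = 15.93.
P(|x| < d) = ∫_{−d}^{d} κ e^{−2κ|x|} dx = 1 − e^{−2κd} = 1 − e^{−4.525} = 0.9892.

P = 0.989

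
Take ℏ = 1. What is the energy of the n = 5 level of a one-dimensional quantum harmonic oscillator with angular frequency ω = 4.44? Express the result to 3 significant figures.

Using E_n = (n + ½)ℏω: E_5 = 5.5 × 4.44 = 24.42.

E = 24.4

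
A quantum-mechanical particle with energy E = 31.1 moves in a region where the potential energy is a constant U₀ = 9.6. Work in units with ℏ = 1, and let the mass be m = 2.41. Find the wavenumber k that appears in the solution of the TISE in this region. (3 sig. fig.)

With E > U₀ the solution is oscillatory, ψ ∝ e^{±ikx} with k = √(2m(E − U₀))/ℏ.
k = √(2 × 2.41 × 21.5) = 10.18.

k = 10.2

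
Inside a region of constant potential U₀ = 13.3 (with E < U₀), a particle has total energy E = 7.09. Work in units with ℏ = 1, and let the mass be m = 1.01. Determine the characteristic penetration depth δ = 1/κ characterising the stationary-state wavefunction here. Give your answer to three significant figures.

δ = 0.282

Since E < U₀ the TISE in this region is ψ'' = κ²ψ with κ = √(2m(U₀ − E))/ℏ.
κ = √(2 × 1.01 × 6.21) = 3.542. The penetration depth is δ = 1/κ = 0.282.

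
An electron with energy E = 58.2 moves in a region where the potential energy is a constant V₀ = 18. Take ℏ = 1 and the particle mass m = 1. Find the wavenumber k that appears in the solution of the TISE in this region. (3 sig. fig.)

With E > V₀ the solution is oscillatory, ψ ∝ e^{±ikx} with k = √(2m(E − V₀))/ℏ.
k = √(2 × 1 × 40.2) = 8.967.

k = 8.97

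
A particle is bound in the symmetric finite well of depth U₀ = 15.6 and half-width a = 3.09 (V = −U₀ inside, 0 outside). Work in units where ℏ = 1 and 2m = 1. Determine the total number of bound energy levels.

The dimensionless depth is z₀ = a√(2mU₀)/ℏ = 3.09 × √(15.60) = 12.20.
The even/odd transcendental equations gain one root per π/2 in z₀, giving N = 1 + ⌊2z₀/π⌋ = 1 + ⌊7.770⌋ = 8.

N = 8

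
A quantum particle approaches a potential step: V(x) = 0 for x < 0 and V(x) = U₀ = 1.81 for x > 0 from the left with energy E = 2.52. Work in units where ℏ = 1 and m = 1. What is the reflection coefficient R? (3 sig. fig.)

On each side the TISE gives plane waves with k = √(2m(E − V))/ℏ: k₁ = √(2·1·2.52) = 2.245, k₂ = √(2·1·0.71) = 1.192.
Matching ψ and ψ′ at x = 0 gives r = (k₁ − k₂)/(k₁ + k₂), so R = r² = 0.09395 and T = 1 − R = 0.9061.

R = 0.0939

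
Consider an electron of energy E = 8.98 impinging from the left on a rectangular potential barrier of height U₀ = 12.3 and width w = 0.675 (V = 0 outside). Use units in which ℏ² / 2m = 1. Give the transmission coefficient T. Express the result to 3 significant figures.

T = 0.244

Since E < U₀ the interior solution is evanescent with decay constant κ = √(2m(U₀ − E))/ℏ = 1.822.
κw = 1.230, sinh(κw) = 1.564.
The exact tunnelling result is T⁻¹ = 1 + U₀² sinh²(κw) / [4E(U₀ − E)] = 4.104, so T = 0.244.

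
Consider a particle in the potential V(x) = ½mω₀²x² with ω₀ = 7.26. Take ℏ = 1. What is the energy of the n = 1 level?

The oscillator eigenvalues are E_n = ℏω₀(n + ½), so E_1 = 7.26 × 1.5 = 10.89.

E = 10.9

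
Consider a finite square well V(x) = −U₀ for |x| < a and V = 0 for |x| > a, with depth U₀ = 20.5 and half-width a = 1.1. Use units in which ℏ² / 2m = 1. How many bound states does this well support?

N = 4

The dimensionless depth is z₀ = a√(2mU₀)/ℏ = 1.1 × √(20.50) = 4.980.
The even/odd transcendental equations gain one root per π/2 in z₀, giving N = 1 + ⌊2z₀/π⌋ = 1 + ⌊3.171⌋ = 4.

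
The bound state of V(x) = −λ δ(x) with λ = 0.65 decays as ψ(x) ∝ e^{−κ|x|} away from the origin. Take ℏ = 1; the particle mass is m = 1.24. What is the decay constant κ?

Integrating the TISE across x = 0 gives the cusp condition ψ'(0⁺) − ψ'(0⁻) = −(2mλ/ℏ²)ψ(0).
With ψ ∝ e^{−κ|x|} this yields −2κ = −2mλ/ℏ², so κ = mλ/ℏ² = 0.8060.

κ = 0.806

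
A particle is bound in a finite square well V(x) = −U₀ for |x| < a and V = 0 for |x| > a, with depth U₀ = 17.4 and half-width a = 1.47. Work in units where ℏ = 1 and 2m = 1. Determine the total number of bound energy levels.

N = 4

Define the well-strength parameter z₀ = (a/ℏ)√(2mU₀) = 1.47 × √(2·0.5·17.4) = 6.132.
The even/odd transcendental equations gain one root per π/2 in z₀, giving N = 1 + ⌊2z₀/π⌋ = 1 + ⌊3.904⌋ = 4.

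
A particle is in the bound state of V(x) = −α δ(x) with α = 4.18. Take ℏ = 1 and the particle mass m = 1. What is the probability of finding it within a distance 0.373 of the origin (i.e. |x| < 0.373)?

P = 0.956

The normalised bound state is ψ = √κ e^{−κ|x|} with κ = mα/ℏ² = 4.180.
P(|x| < d) = ∫_{−d}^{d} κ e^{−2κ|x|} dx = 1 − e^{−2κd} = 1 − e^{−3.118} = 0.9558.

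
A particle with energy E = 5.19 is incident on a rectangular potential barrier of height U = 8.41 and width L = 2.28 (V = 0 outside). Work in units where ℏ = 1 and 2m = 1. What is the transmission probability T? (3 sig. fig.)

Since E < U the interior solution is evanescent with decay constant κ = √(2m(U − E))/ℏ = 1.794.
κL = 4.091, sinh(κL) = 29.90.
Matching ψ, ψ′ at both faces gives T = [1 + U² sinh²(κL) / (4E(U − E))]⁻¹ = 1/947.0 = 0.00106.

T = 0.00106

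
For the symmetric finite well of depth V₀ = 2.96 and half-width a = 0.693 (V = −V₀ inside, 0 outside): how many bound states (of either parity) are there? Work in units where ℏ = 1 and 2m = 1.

N = 1

Define the well-strength parameter z₀ = (a/ℏ)√(2mV₀) = 0.693 × √(2·0.5·2.96) = 1.192.
A new bound state (alternating even/odd) appears each time z₀ passes a multiple of π/2, so N = ⌊2z₀/π⌋ + 1 = ⌊0.7590⌋ + 1 = 1.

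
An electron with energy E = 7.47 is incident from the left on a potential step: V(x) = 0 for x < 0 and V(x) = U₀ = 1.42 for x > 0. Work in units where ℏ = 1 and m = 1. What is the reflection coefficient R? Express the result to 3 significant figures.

R = 0.00277

On each side the TISE gives plane waves with k = √(2m(E − V))/ℏ: k₁ = √(2·1·7.47) = 3.865, k₂ = √(2·1·6.05) = 3.479.
Continuity of ψ and ψ′ at the step yields the reflection amplitude r = (k₁ − k₂)/(k₁ + k₂) = 0.05266; thus R = |r|² = 0.002773, T = 0.9972.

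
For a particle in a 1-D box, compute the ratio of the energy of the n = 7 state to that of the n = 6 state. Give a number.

1.36111

Since E_n ∝ n², the ratio is (7/6)² = 1.36111.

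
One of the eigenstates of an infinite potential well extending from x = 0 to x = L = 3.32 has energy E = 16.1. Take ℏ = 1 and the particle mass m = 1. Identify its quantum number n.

For an infinite well E_n = n²π²ℏ²/(2mL²), so n = (L/πℏ)√(2mE).
n = (3.32/π) × √(2 × 1 × 16.1) = 5.997 → n = 6.

n = 6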